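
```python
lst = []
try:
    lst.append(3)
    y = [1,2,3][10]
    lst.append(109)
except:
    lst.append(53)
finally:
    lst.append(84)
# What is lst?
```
[3, 53, 84]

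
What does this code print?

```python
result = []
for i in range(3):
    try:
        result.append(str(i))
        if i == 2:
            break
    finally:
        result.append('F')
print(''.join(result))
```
0F1F2F

finally runs even when breaking out of loop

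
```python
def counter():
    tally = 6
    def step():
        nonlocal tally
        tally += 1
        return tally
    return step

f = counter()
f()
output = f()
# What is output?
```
8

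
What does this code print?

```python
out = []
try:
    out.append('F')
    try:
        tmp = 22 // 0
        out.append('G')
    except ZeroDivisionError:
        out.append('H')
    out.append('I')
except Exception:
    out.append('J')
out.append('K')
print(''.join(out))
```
FHIK

Inner exception caught by inner handler, outer continues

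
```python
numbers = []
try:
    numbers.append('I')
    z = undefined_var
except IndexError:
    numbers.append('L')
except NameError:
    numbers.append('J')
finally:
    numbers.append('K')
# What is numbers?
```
['I', 'J', 'K']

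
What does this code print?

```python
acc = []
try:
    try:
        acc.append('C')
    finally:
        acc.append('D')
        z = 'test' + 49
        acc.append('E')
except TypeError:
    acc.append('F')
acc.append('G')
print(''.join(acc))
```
CDFG

Exception in inner finally caught by outer except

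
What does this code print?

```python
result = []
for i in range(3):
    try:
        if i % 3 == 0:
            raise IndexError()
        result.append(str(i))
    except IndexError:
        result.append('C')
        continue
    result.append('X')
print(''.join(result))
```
C1X2X

continue in except skips rest of loop body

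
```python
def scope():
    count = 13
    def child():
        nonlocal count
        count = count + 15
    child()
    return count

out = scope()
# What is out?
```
28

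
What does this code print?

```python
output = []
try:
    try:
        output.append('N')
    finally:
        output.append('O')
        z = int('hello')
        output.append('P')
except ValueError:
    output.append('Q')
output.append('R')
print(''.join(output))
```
NOQR

Exception in inner finally caught by outer except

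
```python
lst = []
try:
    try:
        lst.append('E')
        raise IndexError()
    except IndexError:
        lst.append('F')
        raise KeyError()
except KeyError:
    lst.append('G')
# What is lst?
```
['E', 'F', 'G']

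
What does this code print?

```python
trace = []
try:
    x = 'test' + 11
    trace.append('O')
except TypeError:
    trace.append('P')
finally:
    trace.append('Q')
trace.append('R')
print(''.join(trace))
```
PQR

finally always runs, even after exception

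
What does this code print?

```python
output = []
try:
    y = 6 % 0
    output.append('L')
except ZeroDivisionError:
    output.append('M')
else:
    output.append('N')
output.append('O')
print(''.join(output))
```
MO

else block skipped when exception is caught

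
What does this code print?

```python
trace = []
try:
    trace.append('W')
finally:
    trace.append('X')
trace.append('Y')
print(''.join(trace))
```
WXY

try/finally without except, no exception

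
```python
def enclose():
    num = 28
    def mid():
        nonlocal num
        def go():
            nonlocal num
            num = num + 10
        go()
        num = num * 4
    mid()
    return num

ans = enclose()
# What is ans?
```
152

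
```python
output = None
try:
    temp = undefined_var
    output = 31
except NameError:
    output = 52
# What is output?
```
52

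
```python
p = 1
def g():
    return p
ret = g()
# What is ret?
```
1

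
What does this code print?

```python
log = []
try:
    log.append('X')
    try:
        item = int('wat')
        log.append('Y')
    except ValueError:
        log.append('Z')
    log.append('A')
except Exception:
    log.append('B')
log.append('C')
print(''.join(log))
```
XZAC

Inner exception caught by inner handler, outer continues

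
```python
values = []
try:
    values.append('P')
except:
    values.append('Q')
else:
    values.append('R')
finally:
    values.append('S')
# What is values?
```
['P', 'R', 'S']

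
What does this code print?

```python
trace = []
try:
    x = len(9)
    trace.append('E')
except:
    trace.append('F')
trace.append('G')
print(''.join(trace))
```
FG

Exception raised in try, caught by bare except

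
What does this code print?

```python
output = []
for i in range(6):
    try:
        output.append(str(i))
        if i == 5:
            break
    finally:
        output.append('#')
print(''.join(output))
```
0#1#2#3#4#5#

finally runs even when breaking out of loop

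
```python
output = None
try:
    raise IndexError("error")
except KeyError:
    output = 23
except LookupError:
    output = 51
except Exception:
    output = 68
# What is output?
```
51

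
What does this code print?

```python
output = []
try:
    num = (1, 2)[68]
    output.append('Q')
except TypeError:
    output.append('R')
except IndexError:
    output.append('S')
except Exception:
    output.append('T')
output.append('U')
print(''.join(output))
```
SU

IndexError matches before generic Exception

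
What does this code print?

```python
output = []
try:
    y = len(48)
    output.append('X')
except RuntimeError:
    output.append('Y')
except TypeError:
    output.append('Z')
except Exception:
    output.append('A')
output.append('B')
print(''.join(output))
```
ZB

TypeError matches before generic Exception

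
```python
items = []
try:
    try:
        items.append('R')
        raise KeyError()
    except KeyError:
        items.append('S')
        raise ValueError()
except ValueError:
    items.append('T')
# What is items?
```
['R', 'S', 'T']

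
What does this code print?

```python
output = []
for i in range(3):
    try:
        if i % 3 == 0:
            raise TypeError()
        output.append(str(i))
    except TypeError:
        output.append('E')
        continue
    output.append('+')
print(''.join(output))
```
E1+2+

continue in except skips rest of loop body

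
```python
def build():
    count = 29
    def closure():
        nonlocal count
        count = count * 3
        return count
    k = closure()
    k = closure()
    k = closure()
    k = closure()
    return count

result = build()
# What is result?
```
2349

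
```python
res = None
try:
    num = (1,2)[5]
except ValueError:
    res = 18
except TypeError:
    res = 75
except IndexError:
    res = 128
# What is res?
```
128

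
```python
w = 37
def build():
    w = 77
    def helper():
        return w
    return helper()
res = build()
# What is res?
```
77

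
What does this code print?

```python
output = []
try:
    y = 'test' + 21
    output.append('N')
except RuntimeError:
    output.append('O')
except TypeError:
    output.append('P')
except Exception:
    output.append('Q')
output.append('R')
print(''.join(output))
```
PR

TypeError matches before generic Exception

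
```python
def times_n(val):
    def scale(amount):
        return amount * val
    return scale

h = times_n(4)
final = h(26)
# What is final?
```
104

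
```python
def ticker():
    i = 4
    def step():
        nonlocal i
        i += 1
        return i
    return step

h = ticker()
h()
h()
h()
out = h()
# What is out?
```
8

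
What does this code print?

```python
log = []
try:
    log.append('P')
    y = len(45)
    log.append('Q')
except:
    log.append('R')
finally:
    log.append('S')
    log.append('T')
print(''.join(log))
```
PRST

Code before exception runs, then except, then all of finally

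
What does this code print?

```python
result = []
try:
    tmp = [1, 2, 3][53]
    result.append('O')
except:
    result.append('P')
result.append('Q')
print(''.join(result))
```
PQ

Exception raised in try, caught by bare except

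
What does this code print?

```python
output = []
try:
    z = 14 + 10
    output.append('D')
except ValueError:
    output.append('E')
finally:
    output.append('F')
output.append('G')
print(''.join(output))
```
DFG

finally runs after normal execution too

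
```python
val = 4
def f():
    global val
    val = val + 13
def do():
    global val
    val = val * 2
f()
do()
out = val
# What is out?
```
34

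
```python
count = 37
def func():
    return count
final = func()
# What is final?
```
37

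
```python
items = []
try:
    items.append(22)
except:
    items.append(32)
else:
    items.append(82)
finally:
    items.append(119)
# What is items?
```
[22, 82, 119]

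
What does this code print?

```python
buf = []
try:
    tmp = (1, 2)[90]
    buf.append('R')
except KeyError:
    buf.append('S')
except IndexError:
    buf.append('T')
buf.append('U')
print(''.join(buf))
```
TU

IndexError is caught by its specific handler, not KeyError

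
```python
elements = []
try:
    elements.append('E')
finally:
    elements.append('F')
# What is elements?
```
['E', 'F']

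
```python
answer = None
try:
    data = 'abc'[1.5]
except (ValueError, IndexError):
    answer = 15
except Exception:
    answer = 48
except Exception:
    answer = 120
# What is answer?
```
48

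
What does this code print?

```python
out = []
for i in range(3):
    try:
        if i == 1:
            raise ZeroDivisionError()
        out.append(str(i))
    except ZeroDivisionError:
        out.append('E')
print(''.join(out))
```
0E2

Exception on i=1 caught, loop continues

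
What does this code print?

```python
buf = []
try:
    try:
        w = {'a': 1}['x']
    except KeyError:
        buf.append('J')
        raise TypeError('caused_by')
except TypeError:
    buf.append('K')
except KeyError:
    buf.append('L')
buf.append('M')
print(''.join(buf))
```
JKM

TypeError raised and caught, original KeyError not re-raised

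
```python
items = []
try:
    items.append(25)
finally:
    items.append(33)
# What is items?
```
[25, 33]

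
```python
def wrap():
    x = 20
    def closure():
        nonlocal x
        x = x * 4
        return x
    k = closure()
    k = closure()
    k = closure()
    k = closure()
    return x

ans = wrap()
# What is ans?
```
5120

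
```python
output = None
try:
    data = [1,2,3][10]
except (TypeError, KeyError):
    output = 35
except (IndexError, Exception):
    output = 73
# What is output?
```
73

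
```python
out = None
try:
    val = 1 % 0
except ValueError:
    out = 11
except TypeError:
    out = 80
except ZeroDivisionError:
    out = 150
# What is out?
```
150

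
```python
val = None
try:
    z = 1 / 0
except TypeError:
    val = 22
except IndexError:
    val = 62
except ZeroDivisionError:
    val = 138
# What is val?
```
138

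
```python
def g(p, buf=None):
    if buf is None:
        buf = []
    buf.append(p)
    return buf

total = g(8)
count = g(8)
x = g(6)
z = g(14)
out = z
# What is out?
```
[14]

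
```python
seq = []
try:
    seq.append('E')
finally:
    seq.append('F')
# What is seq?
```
['E', 'F']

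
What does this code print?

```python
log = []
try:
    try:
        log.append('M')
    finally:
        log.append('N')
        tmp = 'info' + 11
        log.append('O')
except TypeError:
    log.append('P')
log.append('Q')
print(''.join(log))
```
MNPQ

Exception in inner finally caught by outer except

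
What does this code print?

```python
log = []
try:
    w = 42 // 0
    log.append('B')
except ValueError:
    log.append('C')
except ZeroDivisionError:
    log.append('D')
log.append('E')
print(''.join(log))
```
DE

ZeroDivisionError is caught by its specific handler, not ValueError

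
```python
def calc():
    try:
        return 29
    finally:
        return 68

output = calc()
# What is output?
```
68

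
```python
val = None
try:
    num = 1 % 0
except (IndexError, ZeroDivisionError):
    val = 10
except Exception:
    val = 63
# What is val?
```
10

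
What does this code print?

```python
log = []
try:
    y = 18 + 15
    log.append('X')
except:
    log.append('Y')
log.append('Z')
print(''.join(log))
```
XZ

No exception, try block completes normally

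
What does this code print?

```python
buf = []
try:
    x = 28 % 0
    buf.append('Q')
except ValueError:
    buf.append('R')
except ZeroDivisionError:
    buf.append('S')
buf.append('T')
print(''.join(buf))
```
ST

ZeroDivisionError is caught by its specific handler, not ValueError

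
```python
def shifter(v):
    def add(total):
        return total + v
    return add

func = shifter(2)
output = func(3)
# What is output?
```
5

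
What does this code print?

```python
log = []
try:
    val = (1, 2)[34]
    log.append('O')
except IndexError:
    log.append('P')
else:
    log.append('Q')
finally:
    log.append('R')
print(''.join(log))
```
PR

Exception: except runs, else skipped, finally runs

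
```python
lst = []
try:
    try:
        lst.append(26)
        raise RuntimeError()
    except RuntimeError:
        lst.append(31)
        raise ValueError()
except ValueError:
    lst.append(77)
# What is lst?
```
[26, 31, 77]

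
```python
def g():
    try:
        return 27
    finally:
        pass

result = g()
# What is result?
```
27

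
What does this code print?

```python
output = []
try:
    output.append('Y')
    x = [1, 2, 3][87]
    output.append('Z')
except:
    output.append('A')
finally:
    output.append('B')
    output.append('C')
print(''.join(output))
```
YABC

Code before exception runs, then except, then all of finally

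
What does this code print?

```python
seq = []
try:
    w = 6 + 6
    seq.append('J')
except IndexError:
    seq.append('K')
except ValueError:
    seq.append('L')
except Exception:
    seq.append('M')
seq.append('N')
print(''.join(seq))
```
JN

No exception, try block completes normally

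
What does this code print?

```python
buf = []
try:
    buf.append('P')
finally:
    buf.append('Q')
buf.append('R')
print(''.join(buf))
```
PQR

try/finally without except, no exception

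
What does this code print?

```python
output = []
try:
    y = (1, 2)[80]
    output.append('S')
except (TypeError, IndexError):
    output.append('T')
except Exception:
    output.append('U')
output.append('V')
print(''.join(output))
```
TV

IndexError matches tuple containing it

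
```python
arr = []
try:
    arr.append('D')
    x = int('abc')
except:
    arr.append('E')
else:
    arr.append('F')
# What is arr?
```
['D', 'E']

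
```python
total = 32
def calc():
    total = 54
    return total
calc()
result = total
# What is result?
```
32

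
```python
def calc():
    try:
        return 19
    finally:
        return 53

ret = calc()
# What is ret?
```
53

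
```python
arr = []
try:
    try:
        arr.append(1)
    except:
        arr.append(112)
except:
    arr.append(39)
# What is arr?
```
[1]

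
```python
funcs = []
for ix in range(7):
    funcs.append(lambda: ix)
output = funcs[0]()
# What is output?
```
6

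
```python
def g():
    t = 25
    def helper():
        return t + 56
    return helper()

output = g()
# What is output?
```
81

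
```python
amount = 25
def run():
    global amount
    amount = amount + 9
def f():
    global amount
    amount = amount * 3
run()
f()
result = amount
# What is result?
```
102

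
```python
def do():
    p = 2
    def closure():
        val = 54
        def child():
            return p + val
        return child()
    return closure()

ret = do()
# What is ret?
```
56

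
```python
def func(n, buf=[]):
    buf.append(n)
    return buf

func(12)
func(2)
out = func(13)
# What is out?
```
[12, 2, 13]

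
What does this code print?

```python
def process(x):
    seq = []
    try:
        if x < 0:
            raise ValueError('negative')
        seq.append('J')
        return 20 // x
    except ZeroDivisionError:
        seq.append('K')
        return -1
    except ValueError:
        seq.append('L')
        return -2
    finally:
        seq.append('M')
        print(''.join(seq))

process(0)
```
JKM

x=0 causes ZeroDivisionError, caught, finally prints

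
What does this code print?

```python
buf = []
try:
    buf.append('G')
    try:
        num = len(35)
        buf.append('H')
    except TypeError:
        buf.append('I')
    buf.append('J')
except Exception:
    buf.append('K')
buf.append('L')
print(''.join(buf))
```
GIJL

Inner exception caught by inner handler, outer continues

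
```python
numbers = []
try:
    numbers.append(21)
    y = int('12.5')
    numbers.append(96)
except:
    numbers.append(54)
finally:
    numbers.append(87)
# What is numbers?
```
[21, 54, 87]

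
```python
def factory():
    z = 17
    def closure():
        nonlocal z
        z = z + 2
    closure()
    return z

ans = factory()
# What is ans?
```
19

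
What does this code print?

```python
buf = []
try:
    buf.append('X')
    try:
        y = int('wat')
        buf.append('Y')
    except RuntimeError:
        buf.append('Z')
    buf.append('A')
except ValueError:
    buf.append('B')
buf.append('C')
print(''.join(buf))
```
XBC

Inner handler doesn't match, propagates to outer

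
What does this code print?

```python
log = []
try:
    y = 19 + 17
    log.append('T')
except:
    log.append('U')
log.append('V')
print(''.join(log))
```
TV

No exception, try block completes normally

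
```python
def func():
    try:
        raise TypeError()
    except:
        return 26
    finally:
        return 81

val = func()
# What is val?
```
81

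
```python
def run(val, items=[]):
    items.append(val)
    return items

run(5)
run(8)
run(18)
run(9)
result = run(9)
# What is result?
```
[5, 8, 18, 9, 9]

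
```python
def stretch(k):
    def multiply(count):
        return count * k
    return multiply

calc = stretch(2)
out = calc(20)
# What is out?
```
40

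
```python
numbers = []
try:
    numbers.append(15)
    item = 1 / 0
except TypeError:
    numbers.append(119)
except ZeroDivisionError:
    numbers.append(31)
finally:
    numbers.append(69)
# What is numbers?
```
[15, 31, 69]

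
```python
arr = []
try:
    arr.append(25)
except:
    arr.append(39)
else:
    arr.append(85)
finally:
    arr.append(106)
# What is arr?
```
[25, 85, 106]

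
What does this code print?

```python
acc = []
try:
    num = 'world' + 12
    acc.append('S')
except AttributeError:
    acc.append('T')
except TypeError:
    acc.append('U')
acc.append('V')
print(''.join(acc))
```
UV

TypeError is caught by its specific handler, not AttributeError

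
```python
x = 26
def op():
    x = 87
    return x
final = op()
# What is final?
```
87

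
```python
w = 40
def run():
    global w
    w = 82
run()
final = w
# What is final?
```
82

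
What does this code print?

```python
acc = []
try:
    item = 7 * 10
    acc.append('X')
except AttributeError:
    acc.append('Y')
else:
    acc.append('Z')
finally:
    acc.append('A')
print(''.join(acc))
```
XZA

else runs before finally when no exception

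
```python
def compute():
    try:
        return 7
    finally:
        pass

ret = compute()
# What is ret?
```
7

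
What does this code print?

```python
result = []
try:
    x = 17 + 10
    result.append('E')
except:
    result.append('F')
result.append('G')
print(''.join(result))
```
EG

No exception, try block completes normally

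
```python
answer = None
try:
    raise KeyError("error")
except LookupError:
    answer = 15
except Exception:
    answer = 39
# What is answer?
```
15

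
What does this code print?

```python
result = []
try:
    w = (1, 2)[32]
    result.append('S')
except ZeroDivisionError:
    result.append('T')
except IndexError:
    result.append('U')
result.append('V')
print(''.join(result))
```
UV

IndexError is caught by its specific handler, not ZeroDivisionError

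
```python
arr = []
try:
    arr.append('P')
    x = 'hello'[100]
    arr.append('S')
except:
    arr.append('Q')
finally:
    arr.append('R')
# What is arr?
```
['P', 'Q', 'R']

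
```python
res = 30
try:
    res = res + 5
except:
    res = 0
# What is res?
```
35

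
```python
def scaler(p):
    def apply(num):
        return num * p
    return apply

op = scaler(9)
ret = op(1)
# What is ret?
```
9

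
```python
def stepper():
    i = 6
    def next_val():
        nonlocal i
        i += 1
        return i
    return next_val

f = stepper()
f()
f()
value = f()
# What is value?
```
9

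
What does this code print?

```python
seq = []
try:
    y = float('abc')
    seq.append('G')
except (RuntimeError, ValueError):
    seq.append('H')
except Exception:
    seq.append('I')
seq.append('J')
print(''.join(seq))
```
HJ

ValueError matches tuple containing it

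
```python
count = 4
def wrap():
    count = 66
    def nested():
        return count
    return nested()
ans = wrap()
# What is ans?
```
66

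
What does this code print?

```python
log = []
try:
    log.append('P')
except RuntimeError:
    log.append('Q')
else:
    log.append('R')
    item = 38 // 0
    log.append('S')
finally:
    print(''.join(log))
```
PR

Try succeeds, else appends 'R', ZeroDivisionError in else is uncaught, finally prints before exception propagates ('S' never appended)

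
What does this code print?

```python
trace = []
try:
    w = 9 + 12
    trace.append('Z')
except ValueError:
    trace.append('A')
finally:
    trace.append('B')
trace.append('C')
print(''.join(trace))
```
ZBC

finally runs after normal execution too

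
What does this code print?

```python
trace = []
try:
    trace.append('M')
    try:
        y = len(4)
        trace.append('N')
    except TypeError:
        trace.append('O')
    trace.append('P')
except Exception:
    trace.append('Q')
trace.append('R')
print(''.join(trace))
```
MOPR

Inner exception caught by inner handler, outer continues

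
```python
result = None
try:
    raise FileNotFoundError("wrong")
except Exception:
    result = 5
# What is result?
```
5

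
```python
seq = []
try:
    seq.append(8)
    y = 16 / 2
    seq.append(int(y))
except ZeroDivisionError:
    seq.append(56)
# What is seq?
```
[8, 8]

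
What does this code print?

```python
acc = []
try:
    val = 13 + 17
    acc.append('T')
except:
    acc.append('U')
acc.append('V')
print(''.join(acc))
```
TV

No exception, try block completes normally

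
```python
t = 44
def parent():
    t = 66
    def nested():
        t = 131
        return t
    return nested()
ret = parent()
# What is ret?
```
131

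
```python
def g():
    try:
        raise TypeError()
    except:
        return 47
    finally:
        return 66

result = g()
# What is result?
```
66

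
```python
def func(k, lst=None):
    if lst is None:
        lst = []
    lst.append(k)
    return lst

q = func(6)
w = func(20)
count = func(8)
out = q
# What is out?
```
[6]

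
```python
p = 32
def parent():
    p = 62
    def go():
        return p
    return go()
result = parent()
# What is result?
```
62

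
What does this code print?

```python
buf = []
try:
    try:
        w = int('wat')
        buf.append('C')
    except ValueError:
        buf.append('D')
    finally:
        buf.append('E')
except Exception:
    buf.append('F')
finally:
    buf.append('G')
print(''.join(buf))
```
DEG

Both finally blocks run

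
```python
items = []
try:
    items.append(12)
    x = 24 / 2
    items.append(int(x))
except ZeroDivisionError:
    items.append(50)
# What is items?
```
[12, 12]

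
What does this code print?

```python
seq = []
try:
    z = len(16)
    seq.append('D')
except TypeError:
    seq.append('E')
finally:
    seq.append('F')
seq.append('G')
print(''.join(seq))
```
EFG

finally always runs, even after exception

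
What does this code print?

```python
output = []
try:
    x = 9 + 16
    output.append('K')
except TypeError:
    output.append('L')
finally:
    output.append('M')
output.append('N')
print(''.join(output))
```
KMN

finally runs after normal execution too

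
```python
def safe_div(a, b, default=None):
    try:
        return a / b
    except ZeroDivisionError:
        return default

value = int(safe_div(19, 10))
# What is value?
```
1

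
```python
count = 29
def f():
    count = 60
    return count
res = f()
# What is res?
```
60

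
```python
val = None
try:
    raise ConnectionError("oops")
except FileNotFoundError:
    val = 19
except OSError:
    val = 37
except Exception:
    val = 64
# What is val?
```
37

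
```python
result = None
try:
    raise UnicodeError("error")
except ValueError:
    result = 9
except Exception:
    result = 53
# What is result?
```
9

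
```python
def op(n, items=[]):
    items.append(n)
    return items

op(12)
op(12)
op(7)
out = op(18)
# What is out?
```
[12, 12, 7, 18]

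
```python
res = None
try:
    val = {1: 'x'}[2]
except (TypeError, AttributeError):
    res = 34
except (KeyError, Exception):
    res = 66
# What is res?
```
66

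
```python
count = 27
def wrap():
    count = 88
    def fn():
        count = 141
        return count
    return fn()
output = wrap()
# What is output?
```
141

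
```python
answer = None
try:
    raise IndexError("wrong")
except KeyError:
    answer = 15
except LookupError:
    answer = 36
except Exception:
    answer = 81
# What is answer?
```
36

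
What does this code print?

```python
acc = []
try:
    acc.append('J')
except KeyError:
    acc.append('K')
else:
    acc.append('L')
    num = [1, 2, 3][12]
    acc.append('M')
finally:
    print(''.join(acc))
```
JL

Try succeeds, else appends 'L', IndexError in else is uncaught, finally prints before exception propagates ('M' never appended)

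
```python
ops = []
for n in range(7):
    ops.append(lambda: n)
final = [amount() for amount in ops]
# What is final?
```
[6, 6, 6, 6, 6, 6, 6]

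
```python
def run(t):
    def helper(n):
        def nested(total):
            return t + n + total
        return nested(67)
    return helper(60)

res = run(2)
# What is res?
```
129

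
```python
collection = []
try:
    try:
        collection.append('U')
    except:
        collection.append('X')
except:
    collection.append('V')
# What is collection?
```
['U']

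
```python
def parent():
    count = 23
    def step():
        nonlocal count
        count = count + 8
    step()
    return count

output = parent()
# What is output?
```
31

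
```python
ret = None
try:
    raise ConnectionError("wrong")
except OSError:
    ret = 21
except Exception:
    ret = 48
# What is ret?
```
21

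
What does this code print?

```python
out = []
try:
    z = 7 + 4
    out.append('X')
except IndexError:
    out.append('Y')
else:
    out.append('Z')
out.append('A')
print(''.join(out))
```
XZA

else block runs when no exception occurs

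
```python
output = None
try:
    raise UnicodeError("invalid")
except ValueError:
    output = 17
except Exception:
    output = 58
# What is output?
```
17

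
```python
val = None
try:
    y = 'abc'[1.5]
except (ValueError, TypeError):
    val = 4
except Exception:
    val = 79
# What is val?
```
4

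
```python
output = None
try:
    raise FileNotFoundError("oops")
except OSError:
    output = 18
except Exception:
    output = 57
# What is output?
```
18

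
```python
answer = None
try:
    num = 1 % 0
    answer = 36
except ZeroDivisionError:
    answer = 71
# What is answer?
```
71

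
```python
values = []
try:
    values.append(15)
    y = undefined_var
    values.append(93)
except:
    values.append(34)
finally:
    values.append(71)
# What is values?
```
[15, 34, 71]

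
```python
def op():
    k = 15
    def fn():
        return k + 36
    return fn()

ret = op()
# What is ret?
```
51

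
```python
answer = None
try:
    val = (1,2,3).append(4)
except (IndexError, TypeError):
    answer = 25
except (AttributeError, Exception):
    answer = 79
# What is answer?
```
79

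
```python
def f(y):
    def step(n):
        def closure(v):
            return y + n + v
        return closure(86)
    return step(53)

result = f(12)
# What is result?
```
151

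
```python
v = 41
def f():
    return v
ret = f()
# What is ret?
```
41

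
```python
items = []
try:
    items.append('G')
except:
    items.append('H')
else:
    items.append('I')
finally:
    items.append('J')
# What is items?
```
['G', 'I', 'J']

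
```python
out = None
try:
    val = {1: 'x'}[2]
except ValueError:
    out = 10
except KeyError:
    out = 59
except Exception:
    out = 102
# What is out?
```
59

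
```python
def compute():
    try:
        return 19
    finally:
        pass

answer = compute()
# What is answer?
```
19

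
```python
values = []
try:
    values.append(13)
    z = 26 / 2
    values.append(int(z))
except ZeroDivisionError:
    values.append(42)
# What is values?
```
[13, 13]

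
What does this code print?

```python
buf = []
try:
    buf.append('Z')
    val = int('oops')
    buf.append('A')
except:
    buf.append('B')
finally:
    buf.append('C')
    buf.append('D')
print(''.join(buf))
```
ZBCD

Code before exception runs, then except, then all of finally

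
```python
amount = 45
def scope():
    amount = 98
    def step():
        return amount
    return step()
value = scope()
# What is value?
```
98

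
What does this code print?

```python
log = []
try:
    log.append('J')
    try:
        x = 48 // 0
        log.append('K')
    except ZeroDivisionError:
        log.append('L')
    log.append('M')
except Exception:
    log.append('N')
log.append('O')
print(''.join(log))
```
JLMO

Inner exception caught by inner handler, outer continues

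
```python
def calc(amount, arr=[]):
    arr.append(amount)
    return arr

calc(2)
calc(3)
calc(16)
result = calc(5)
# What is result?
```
[2, 3, 16, 5]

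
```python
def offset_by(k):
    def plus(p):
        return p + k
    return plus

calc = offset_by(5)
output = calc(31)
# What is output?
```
36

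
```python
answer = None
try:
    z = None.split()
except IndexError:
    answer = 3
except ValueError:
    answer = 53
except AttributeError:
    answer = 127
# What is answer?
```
127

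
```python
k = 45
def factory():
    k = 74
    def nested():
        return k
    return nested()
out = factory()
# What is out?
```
74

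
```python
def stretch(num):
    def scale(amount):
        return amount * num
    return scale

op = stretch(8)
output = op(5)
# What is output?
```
40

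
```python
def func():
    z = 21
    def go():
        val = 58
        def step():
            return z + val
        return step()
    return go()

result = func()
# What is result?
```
79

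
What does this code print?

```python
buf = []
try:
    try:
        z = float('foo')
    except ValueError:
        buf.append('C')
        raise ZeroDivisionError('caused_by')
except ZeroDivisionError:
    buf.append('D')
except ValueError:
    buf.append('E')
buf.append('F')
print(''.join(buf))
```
CDF

ZeroDivisionError raised and caught, original ValueError not re-raised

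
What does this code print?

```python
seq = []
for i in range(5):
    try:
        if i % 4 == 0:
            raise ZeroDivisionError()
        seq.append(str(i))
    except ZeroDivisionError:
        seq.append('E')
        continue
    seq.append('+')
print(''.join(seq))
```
E1+2+3+E

continue in except skips rest of loop body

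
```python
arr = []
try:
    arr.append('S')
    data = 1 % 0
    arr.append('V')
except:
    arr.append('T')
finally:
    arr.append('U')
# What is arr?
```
['S', 'T', 'U']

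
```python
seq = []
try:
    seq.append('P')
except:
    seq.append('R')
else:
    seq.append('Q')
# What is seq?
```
['P', 'Q']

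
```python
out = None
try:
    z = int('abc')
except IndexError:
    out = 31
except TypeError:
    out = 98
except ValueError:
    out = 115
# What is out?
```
115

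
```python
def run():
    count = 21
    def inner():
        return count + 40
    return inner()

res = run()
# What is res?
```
61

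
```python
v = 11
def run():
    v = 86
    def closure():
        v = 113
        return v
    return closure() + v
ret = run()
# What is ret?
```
199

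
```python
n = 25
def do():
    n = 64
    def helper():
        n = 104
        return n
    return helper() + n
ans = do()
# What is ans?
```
168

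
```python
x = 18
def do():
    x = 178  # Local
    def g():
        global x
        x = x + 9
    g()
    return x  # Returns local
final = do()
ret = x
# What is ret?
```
27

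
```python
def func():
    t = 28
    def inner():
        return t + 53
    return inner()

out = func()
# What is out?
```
81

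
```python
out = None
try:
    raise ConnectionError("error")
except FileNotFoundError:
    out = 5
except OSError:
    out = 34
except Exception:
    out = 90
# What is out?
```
34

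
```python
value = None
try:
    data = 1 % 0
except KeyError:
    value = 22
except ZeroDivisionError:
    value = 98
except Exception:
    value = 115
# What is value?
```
98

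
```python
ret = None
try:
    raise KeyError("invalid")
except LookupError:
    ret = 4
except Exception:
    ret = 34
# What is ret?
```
4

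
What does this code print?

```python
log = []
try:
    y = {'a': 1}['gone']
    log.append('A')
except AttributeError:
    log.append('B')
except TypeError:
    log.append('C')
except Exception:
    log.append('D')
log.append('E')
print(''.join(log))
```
DE

KeyError not specifically caught, falls to Exception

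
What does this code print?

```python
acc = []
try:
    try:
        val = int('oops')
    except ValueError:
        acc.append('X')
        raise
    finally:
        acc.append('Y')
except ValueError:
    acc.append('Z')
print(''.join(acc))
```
XYZ

finally runs before re-raised exception propagates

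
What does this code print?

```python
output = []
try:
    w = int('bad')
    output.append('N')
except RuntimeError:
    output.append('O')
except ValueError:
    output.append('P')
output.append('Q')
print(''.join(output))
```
PQ

ValueError is caught by its specific handler, not RuntimeError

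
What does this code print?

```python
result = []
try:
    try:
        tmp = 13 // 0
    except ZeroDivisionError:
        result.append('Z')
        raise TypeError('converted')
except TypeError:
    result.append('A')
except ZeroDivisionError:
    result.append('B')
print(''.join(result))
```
ZA

New TypeError raised, caught by outer TypeError handler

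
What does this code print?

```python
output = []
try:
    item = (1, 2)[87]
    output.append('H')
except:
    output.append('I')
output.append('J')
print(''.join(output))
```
IJ

Exception raised in try, caught by bare except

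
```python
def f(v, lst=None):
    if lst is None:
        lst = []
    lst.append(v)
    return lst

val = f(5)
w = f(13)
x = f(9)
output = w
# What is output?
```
[13]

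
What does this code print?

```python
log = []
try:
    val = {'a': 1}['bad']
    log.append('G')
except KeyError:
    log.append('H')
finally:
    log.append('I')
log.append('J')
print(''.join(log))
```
HIJ

finally always runs, even after exception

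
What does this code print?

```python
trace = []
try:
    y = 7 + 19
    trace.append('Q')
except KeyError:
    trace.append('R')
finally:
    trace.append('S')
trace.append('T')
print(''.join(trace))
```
QST

finally runs after normal execution too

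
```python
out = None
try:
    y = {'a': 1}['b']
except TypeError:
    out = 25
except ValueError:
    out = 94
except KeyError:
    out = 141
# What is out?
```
141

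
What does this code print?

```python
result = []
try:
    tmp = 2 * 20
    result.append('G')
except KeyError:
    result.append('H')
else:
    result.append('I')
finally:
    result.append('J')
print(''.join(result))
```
GIJ

else runs before finally when no exception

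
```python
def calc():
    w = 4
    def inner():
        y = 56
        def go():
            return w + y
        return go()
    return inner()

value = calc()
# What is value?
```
60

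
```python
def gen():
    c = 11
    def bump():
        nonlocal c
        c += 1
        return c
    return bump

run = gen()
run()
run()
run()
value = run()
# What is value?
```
15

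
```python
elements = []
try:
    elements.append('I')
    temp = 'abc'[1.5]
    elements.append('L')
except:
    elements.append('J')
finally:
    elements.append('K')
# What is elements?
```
['I', 'J', 'K']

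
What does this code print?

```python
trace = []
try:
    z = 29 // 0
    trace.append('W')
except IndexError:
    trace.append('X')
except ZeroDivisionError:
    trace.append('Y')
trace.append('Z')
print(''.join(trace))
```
YZ

ZeroDivisionError is caught by its specific handler, not IndexError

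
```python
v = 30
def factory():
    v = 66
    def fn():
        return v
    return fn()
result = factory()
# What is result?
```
66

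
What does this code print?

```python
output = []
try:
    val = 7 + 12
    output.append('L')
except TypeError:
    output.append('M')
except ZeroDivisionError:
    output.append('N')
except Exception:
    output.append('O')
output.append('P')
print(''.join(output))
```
LP

No exception, try block completes normally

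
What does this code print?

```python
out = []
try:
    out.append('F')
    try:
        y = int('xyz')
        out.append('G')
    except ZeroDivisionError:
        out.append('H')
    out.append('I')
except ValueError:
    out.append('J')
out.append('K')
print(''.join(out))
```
FJK

Inner handler doesn't match, propagates to outer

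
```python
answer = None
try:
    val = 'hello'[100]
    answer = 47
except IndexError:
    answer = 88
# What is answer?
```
88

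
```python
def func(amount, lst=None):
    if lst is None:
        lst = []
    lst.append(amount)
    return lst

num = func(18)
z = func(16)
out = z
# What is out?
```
[16]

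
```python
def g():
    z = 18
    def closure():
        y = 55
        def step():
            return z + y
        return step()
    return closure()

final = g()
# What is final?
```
73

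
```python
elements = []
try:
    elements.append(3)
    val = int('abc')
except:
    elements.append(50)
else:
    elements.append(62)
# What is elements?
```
[3, 50]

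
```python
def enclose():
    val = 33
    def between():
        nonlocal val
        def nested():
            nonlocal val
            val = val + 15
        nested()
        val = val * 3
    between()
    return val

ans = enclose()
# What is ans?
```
144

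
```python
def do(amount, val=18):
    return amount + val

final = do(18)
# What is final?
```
36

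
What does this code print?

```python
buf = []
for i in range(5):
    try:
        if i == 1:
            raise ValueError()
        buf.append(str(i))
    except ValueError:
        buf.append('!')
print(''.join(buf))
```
0!234

Exception on i=1 caught, loop continues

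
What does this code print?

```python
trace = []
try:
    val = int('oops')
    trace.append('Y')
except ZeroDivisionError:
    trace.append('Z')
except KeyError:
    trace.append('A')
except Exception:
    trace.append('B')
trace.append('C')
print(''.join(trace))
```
BC

ValueError not specifically caught, falls to Exception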